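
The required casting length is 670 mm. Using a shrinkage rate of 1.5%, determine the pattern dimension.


Formula: L_pattern = L_casting * (1 + shrinkage_rate/100)
Shrinkage factor = 1 + 1.5/100 = 1.015
L_pattern = 670 mm * 1.015 = 680.0500 mm

Final answer: 680.0500 mm


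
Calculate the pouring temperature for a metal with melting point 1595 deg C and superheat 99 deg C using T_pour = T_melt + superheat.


Formula: T_pour = T_melt + Superheat
T_pour = 1595 + 99 = 1694 deg C

Final answer: 1694 deg C


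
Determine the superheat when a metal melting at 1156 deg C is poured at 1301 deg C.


Formula: Superheat = T_pour - T_melt
Superheat = 1301 - 1156 = 145 deg C

145 deg C


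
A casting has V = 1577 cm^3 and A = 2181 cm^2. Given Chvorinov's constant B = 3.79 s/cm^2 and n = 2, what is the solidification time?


Formula: t_s = B * (V/A)^n  (Chvorinov's rule, n=2)
Modulus M = V/A = 1577/2181 = 0.723063 cm
M^2 = 0.723063^2 = 0.522820 cm^2
t_s = 3.79 * 0.522820 = 1.9815 s


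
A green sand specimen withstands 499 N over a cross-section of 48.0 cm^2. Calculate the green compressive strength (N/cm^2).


Formula: Compressive Strength = Force / Area
Strength = 499 N / 48.0 cm^2 = 10.3958 N/cm^2


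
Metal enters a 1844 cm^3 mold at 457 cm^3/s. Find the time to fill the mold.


Formula: t_fill = V_mold / Q_flow
t = 1844 cm^3 / 457 cm^3/s = 4.0350 s

Answer: 4.0350 s


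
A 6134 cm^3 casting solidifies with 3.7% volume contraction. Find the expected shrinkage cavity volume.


Formula: V_shrink = V_casting * shrinkage_pct / 100
V_shrink = 6134 cm^3 * 3.7 / 100 = 226.9580 cm^3

226.9580 cm^3


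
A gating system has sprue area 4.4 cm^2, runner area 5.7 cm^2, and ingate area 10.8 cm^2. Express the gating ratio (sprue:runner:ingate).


Sprue:Runner:Ingate = 1 : 5.7/4.4 : 10.8/4.4 = 1:1.30:2.45


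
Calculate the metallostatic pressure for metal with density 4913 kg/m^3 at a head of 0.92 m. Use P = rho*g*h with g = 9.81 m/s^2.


Formula: P = rho * g * h
rho * g = 4913 * 9.81 = 48196.53 N/m^3
P = 48196.53 * 0.92 = 44340.8076 Pa

Answer: 44340.8076 Pa


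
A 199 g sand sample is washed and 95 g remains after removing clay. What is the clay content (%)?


Formula: Clay% = (W_total - W_washed) / W_total * 100
Clay mass = 199 - 95 = 104 g
Clay% = 104 / 199 * 100 = 52.2613%

52.2613%


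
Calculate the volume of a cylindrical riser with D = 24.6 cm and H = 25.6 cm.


Formula: V = pi * (D/2)^2 * H  (cylinder volume)
Radius = D/2 = 24.6/2 = 12.3 cm
V = pi * 12.3^2 * 25.6 = 12167.4637 cm^3


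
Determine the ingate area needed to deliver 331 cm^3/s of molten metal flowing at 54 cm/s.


Formula: A_ingate = Q / v  (continuity equation)
A = 331 cm^3/s / 54 cm/s = 6.1296 cm^2

6.1296 cm^2


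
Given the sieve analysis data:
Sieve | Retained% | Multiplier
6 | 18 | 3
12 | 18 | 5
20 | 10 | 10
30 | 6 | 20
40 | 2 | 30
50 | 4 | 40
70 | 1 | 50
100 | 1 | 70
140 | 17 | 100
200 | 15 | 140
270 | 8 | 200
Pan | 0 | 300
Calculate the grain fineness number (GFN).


Formula: GFN = sum(pct * multiplier) / sum(pct)
sum(pct * multiplier) = 6104
sum(pct) = 100
GFN = 6104 / 100 = 61.04

Answer: 61.04


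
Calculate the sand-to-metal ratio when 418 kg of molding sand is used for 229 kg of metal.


Formula: Sand-to-Metal Ratio = W_sand / W_metal
Ratio = 418 kg / 229 kg = 1.8253

Final answer: 1.8253


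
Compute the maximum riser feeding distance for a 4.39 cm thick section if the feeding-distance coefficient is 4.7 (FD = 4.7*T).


Formula: FD = 4.7 * T  (riser feeding-distance rule)
FD = 4.7 * 4.39 cm = 20.6330 cm

Final answer: 20.6330 cm


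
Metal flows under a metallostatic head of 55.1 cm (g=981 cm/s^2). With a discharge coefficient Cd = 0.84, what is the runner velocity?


Formula: v = Cd * sqrt(2 * g * h)  (Torricelli with discharge coefficient)
2*g*h = 2 * 981 * 55.1 = 108106.2 cm^2/s^2
sqrt(108106.2) = 328.79507 cm/s
v = 0.84 * 328.79507 = 276.1879 cm/s


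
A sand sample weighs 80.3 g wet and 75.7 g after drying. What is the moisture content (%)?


Formula: MC = (W_wet - W_dry) / W_wet * 100
Water mass = 80.3 - 75.7 = 4.6 g
MC = 4.6 / 80.3 * 100 = 5.7285%

Answer: 5.7285%


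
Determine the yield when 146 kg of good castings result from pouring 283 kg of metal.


Formula: Casting Yield = (W_good / W_total) * 100
Yield = (146 kg / 283 kg) * 100 = 51.5901%

Answer: 51.5901%


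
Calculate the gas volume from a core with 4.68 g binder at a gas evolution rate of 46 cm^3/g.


Formula: V_gas = W_binder * gas_evolution_rate
V = 4.68 g * 46 cm^3/g = 215.2800 cm^3

Answer: 215.2800 cm^3


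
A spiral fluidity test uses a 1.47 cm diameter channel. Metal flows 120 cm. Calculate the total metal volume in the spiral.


Formula: V = pi * (d/2)^2 * L  (cylinder volume)
Radius = 1.47/2 = 0.735 cm
V = pi * 0.735^2 * 120 = 203.6600 cm^3

203.6600 cm^3


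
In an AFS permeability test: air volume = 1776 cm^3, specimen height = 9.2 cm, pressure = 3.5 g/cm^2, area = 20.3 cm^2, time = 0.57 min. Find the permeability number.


Formula: Permeability Number P = (V * H) / (p * A * t)
Numerator: V * H = 1776 * 9.2 = 16339.2
Denominator: p * A * t = 3.5 * 20.3 * 0.57 = 40.4985
P = 16339.2 / 40.4985 = 403.4520

Answer: 403.4520


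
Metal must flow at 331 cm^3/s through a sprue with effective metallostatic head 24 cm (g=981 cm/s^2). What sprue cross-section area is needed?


Formula: v = sqrt(2*g*h), A = Q/v
Velocity: v = sqrt(2 * 981 * 24) = sqrt(47088) = 216.9977 cm/s
Sprue area: A = Q / v = 331 / 216.9977 = 1.5254 cm^2

1.5254 cm^2


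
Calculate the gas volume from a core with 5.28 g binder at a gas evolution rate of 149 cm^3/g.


Formula: V_gas = W_binder * gas_evolution_rate
V = 5.28 g * 149 cm^3/g = 786.7200 cm^3


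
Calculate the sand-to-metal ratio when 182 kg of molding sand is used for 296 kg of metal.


Formula: Sand-to-Metal Ratio = W_sand / W_metal
Ratio = 182 kg / 296 kg = 0.6149

0.6149


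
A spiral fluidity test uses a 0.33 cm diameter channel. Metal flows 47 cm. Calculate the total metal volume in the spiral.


Formula: V = pi * (d/2)^2 * L  (cylinder volume)
Radius = 0.33/2 = 0.165 cm
V = pi * 0.165^2 * 47 = 4.0199 cm^3


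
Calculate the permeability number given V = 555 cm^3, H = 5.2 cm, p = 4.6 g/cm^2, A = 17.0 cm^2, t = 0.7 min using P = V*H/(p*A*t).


Formula: Permeability Number P = (V * H) / (p * A * t)
Numerator: V * H = 555 * 5.2 = 2886.0
Denominator: p * A * t = 4.6 * 17.0 * 0.7 = 54.74
P = 2886.0 / 54.74 = 52.7220

Answer: 52.7220


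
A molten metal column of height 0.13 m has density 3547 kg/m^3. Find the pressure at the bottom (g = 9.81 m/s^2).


Formula: P = rho * g * h
rho * g = 3547 * 9.81 = 34796.07 N/m^3
P = 34796.07 * 0.13 = 4523.4891 Pa

Answer: 4523.4891 Pa


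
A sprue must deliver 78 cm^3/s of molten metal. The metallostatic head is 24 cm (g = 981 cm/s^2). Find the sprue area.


Formula: v = sqrt(2*g*h), A = Q/v
Velocity: v = sqrt(2 * 981 * 24) = sqrt(47088) = 216.9977 cm/s
Sprue area: A = Q / v = 78 / 216.9977 = 0.3595 cm^2

0.3595 cm^2


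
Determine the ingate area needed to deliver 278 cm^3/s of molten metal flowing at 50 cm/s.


Formula: A_ingate = Q / v  (continuity equation)
A = 278 cm^3/s / 50 cm/s = 5.5600 cm^2

Answer: 5.5600 cm^2


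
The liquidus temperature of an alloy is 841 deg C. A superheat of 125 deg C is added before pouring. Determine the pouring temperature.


Formula: T_pour = T_melt + Superheat
T_pour = 841 + 125 = 966 deg C

966 deg C


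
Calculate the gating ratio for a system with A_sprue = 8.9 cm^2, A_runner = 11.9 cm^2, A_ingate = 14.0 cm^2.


Sprue:Runner:Ingate = 1 : 11.9/8.9 : 14.0/8.9 = 1:1.34:1.57

Final answer: 1:1.34:1.57


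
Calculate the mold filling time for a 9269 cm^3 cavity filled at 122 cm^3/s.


Formula: t_fill = V_mold / Q_flow
t = 9269 cm^3 / 122 cm^3/s = 75.9754 s

75.9754 s


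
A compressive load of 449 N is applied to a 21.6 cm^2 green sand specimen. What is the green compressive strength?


Formula: Compressive Strength = Force / Area
Strength = 449 N / 21.6 cm^2 = 20.7870 N/cm^2

Answer: 20.7870 N/cm^2


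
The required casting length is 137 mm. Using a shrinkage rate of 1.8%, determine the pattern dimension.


Formula: L_pattern = L_casting * (1 + shrinkage_rate/100)
Shrinkage factor = 1 + 1.8/100 = 1.018
L_pattern = 137 mm * 1.018 = 139.4660 mm

139.4660 mm


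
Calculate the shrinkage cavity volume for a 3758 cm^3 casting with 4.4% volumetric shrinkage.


Formula: V_shrink = V_casting * shrinkage_pct / 100
V_shrink = 3758 cm^3 * 4.4 / 100 = 165.3520 cm^3

Answer: 165.3520 cm^3


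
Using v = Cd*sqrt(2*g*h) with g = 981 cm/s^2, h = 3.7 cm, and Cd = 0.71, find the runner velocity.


Formula: v = Cd * sqrt(2 * g * h)  (Torricelli with discharge coefficient)
2*g*h = 2 * 981 * 3.7 = 7259.4 cm^2/s^2
sqrt(7259.4) = 85.20211 cm/s
v = 0.71 * 85.20211 = 60.4935 cm/s

Answer: 60.4935 cm/s


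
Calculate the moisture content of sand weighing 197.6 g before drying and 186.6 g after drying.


Formula: MC = (W_wet - W_dry) / W_wet * 100
Water mass = 197.6 - 186.6 = 11.0 g
MC = 11.0 / 197.6 * 100 = 5.5668%

Final answer: 5.5668%


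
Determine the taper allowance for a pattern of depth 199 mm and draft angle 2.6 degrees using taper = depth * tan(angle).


Formula: taper = depth * tan(draft_angle)
tan(2.6 deg) = 0.0454097
taper = 199 mm * 0.0454097 = 9.0365 mm

9.0365 mm


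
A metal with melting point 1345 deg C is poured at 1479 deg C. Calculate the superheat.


Formula: Superheat = T_pour - T_melt
Superheat = 1479 - 1345 = 134 deg C

Final answer: 134 deg C


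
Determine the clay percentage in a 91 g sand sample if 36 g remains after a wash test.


Formula: Clay% = (W_total - W_washed) / W_total * 100
Clay mass = 91 - 36 = 55 g
Clay% = 55 / 91 * 100 = 60.4396%

Final answer: 60.4396%


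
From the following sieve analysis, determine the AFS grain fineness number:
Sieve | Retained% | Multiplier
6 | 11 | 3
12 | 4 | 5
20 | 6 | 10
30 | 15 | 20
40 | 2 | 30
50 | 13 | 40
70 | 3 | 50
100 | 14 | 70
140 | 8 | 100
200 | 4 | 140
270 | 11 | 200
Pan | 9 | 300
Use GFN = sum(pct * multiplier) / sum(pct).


Formula: GFN = sum(pct * multiplier) / sum(pct)
sum(pct * multiplier) = 8383
sum(pct) = 100
GFN = 8383 / 100 = 83.83

Answer: 83.83


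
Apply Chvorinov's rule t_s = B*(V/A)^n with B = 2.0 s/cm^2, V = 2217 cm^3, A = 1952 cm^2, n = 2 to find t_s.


Formula: t_s = B * (V/A)^n  (Chvorinov's rule, n=2)
Modulus M = V/A = 2217/1952 = 1.135758 cm
M^2 = 1.135758^2 = 1.289946 cm^2
t_s = 2.0 * 1.289946 = 2.5799 s

2.5799 s


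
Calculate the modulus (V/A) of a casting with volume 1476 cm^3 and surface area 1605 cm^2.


Formula: Casting Modulus M = V / A
M = 1476 cm^3 / 1605 cm^2 = 0.9196 cm


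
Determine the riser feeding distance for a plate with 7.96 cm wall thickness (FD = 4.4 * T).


Formula: FD = 4.4 * T  (riser feeding-distance rule)
FD = 4.4 * 7.96 cm = 35.0240 cm

Answer: 35.0240 cm


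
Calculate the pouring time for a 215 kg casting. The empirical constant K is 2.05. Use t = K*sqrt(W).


Formula: t = K * sqrt(W)
sqrt(W) = sqrt(215) = 14.66288
t = 2.05 * 14.66288 = 30.0589 s


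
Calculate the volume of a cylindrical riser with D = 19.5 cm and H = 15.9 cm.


Formula: V = pi * (D/2)^2 * H  (cylinder volume)
Radius = D/2 = 19.5/2 = 9.75 cm
V = pi * 9.75^2 * 15.9 = 4748.4977 cm^3


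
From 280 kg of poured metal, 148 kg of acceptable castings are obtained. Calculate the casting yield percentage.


Formula: Casting Yield = (W_good / W_total) * 100
Yield = (148 kg / 280 kg) * 100 = 52.8571%

52.8571%


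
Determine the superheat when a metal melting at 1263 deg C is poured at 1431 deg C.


Formula: Superheat = T_pour - T_melt
Superheat = 1431 - 1263 = 168 deg C


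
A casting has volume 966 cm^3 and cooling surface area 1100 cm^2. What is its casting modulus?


Formula: Casting Modulus M = V / A
M = 966 cm^3 / 1100 cm^2 = 0.8782 cm


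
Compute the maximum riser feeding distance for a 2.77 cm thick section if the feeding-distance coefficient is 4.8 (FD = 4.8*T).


Formula: FD = 4.8 * T  (riser feeding-distance rule)
FD = 4.8 * 2.77 cm = 13.2960 cm


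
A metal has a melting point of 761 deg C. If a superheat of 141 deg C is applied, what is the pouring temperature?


Formula: T_pour = T_melt + Superheat
T_pour = 761 + 141 = 902 deg C

902 deg C


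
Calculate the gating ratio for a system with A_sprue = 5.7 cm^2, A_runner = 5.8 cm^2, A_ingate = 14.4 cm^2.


Sprue:Runner:Ingate = 1 : 5.8/5.7 : 14.4/5.7 = 1:1.02:2.53

1:1.02:2.53


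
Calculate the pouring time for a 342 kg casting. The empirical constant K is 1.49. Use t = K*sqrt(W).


Formula: t = K * sqrt(W)
sqrt(W) = sqrt(342) = 18.49324
t = 1.49 * 18.49324 = 27.5549 s

Final answer: 27.5549 s


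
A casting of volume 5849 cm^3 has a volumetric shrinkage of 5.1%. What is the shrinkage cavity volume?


Formula: V_shrink = V_casting * shrinkage_pct / 100
V_shrink = 5849 cm^3 * 5.1 / 100 = 298.2990 cm^3

Answer: 298.2990 cm^3


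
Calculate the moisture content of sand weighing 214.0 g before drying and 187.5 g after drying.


Formula: MC = (W_wet - W_dry) / W_wet * 100
Water mass = 214.0 - 187.5 = 26.5 g
MC = 26.5 / 214.0 * 100 = 12.3832%

Final answer: 12.3832%


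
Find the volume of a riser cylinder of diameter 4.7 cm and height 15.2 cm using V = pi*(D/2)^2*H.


Formula: V = pi * (D/2)^2 * H  (cylinder volume)
Radius = D/2 = 4.7/2 = 2.35 cm
V = pi * 2.35^2 * 15.2 = 263.7116 cm^3

Final answer: 263.7116 cm^3


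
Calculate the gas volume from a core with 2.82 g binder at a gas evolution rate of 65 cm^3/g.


Formula: V_gas = W_binder * gas_evolution_rate
V = 2.82 g * 65 cm^3/g = 183.3000 cm^3

Answer: 183.3000 cm^3


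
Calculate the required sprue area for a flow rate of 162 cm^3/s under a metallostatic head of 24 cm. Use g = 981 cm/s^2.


Formula: v = sqrt(2*g*h), A = Q/v
Velocity: v = sqrt(2 * 981 * 24) = sqrt(47088) = 216.9977 cm/s
Sprue area: A = Q / v = 162 / 216.9977 = 0.7466 cm^2

0.7466 cm^2


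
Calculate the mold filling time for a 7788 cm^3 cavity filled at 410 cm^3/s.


Formula: t_fill = V_mold / Q_flow
t = 7788 cm^3 / 410 cm^3/s = 18.9951 s

Answer: 18.9951 s


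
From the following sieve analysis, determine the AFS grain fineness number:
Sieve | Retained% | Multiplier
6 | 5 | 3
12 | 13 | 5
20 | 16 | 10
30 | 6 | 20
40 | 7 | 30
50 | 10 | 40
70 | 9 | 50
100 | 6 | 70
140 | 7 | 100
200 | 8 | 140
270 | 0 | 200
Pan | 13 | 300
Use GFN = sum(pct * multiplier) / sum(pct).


Formula: GFN = sum(pct * multiplier) / sum(pct)
sum(pct * multiplier) = 7560
sum(pct) = 100
GFN = 7560 / 100 = 75.60


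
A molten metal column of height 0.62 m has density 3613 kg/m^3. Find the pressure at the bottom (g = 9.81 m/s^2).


Formula: P = rho * g * h
rho * g = 3613 * 9.81 = 35443.53 N/m^3
P = 35443.53 * 0.62 = 21974.9886 Pa

Answer: 21974.9886 Pa


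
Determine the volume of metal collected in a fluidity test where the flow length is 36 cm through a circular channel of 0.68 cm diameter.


Formula: V = pi * (d/2)^2 * L  (cylinder volume)
Radius = 0.68/2 = 0.34 cm
V = pi * 0.34^2 * 36 = 13.0741 cm^3

Final answer: 13.0741 cm^3


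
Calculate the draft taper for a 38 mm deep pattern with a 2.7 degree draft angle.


Formula: taper = depth * tan(draft_angle)
tan(2.7 deg) = 0.0471588
taper = 38 mm * 0.0471588 = 1.7920 mm


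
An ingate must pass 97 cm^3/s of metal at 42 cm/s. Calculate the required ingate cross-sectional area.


Formula: A_ingate = Q / v  (continuity equation)
A = 97 cm^3/s / 42 cm/s = 2.3095 cm^2


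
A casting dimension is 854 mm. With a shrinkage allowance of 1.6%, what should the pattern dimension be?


Formula: L_pattern = L_casting * (1 + shrinkage_rate/100)
Shrinkage factor = 1 + 1.6/100 = 1.016
L_pattern = 854 mm * 1.016 = 867.6640 mm

Final answer: 867.6640 mm


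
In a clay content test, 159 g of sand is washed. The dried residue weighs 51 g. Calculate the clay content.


Formula: Clay% = (W_total - W_washed) / W_total * 100
Clay mass = 159 - 51 = 108 g
Clay% = 108 / 159 * 100 = 67.9245%

67.9245%


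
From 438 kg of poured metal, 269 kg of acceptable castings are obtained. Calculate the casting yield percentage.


Formula: Casting Yield = (W_good / W_total) * 100
Yield = (269 kg / 438 kg) * 100 = 61.4155%


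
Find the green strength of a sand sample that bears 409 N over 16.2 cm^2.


Formula: Compressive Strength = Force / Area
Strength = 409 N / 16.2 cm^2 = 25.2469 N/cm^2

25.2469 N/cm^2


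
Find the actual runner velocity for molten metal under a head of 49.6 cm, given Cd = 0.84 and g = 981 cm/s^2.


Formula: v = Cd * sqrt(2 * g * h)  (Torricelli with discharge coefficient)
2*g*h = 2 * 981 * 49.6 = 97315.2 cm^2/s^2
sqrt(97315.2) = 311.95384 cm/s
v = 0.84 * 311.95384 = 262.0412 cm/s

Answer: 262.0412 cm/s


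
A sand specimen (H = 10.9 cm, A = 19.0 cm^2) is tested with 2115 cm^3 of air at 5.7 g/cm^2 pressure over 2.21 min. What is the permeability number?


Formula: Permeability Number P = (V * H) / (p * A * t)
Numerator: V * H = 2115 * 10.9 = 23053.5
Denominator: p * A * t = 5.7 * 19.0 * 2.21 = 239.343
P = 23053.5 / 239.343 = 96.3199

Answer: 96.3199


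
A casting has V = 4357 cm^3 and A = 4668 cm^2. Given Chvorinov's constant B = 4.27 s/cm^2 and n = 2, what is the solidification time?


Formula: t_s = B * (V/A)^n  (Chvorinov's rule, n=2)
Modulus M = V/A = 4357/4668 = 0.933376 cm
M^2 = 0.933376^2 = 0.871191 cm^2
t_s = 4.27 * 0.871191 = 3.7200 s

3.7200 s


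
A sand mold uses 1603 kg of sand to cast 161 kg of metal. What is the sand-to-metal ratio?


Formula: Sand-to-Metal Ratio = W_sand / W_metal
Ratio = 1603 kg / 161 kg = 9.9565

Final answer: 9.9565


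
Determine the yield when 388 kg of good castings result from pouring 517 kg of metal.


Formula: Casting Yield = (W_good / W_total) * 100
Yield = (388 kg / 517 kg) * 100 = 75.0484%

75.0484%


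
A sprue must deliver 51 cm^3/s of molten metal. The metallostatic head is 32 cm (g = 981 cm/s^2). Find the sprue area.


Formula: v = sqrt(2*g*h), A = Q/v
Velocity: v = sqrt(2 * 981 * 32) = sqrt(62784) = 250.5674 cm/s
Sprue area: A = Q / v = 51 / 250.5674 = 0.2035 cm^2

Final answer: 0.2035 cm^2


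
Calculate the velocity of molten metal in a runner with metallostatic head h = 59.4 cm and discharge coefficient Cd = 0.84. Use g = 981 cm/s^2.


Formula: v = Cd * sqrt(2 * g * h)  (Torricelli with discharge coefficient)
2*g*h = 2 * 981 * 59.4 = 116542.8 cm^2/s^2
sqrt(116542.8) = 341.38366 cm/s
v = 0.84 * 341.38366 = 286.7623 cm/s

Final answer: 286.7623 cm/s


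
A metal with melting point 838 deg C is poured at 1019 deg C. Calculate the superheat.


Formula: Superheat = T_pour - T_melt
Superheat = 1019 - 838 = 181 deg C

Final answer: 181 deg C


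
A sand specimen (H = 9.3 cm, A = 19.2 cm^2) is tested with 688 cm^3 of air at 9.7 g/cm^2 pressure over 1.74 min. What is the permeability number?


Formula: Permeability Number P = (V * H) / (p * A * t)
Numerator: V * H = 688 * 9.3 = 6398.4
Denominator: p * A * t = 9.7 * 19.2 * 1.74 = 324.0576
P = 6398.4 / 324.0576 = 19.7446

Final answer: 19.7446


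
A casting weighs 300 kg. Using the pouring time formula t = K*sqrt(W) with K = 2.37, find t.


Formula: t = K * sqrt(W)
sqrt(W) = sqrt(300) = 17.32051
t = 2.37 * 17.32051 = 41.0496 s


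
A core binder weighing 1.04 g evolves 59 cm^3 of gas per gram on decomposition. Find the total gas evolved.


Formula: V_gas = W_binder * gas_evolution_rate
V = 1.04 g * 59 cm^3/g = 61.3600 cm^3


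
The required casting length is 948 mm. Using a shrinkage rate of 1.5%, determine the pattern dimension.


Formula: L_pattern = L_casting * (1 + shrinkage_rate/100)
Shrinkage factor = 1 + 1.5/100 = 1.015
L_pattern = 948 mm * 1.015 = 962.2200 mm

Answer: 962.2200 mm


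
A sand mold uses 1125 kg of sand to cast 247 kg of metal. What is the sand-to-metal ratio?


Formula: Sand-to-Metal Ratio = W_sand / W_metal
Ratio = 1125 kg / 247 kg = 4.5547


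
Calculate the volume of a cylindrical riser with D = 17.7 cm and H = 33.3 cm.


Formula: V = pi * (D/2)^2 * H  (cylinder volume)
Radius = D/2 = 17.7/2 = 8.85 cm
V = pi * 8.85^2 * 33.3 = 8193.7111 cm^3

Final answer: 8193.7111 cm^3


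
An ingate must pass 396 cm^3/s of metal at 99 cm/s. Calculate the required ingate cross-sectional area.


Formula: A_ingate = Q / v  (continuity equation)
A = 396 cm^3/s / 99 cm/s = 4.0000 cm^2

Final answer: 4.0000 cm^2


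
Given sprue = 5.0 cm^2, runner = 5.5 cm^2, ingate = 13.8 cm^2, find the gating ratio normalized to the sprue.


Sprue:Runner:Ingate = 1 : 5.5/5.0 : 13.8/5.0 = 1:1.10:2.76

Answer: 1:1.10:2.76


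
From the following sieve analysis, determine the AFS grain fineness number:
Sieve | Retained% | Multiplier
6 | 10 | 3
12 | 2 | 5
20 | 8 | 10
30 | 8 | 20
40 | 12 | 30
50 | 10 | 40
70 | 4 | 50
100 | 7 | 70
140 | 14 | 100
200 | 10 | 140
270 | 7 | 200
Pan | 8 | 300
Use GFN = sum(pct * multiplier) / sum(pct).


Formula: GFN = sum(pct * multiplier) / sum(pct)
sum(pct * multiplier) = 8330
sum(pct) = 100
GFN = 8330 / 100 = 83.30

83.30


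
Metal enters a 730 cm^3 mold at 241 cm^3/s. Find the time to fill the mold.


Formula: t_fill = V_mold / Q_flow
t = 730 cm^3 / 241 cm^3/s = 3.0290 s

Final answer: 3.0290 s


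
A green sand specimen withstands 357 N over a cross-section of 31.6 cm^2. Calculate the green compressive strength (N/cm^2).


Formula: Compressive Strength = Force / Area
Strength = 357 N / 31.6 cm^2 = 11.2975 N/cm^2

11.2975 N/cm^2


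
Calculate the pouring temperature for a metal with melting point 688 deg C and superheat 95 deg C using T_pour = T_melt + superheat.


Formula: T_pour = T_melt + Superheat
T_pour = 688 + 95 = 783 deg C


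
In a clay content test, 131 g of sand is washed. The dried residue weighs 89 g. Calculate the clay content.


Formula: Clay% = (W_total - W_washed) / W_total * 100
Clay mass = 131 - 89 = 42 g
Clay% = 42 / 131 * 100 = 32.0611%


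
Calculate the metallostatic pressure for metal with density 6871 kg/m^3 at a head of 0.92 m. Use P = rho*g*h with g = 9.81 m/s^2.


Formula: P = rho * g * h
rho * g = 6871 * 9.81 = 67404.51 N/m^3
P = 67404.51 * 0.92 = 62012.1492 Pa

62012.1492 Pa


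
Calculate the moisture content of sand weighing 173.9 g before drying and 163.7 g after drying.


Formula: MC = (W_wet - W_dry) / W_wet * 100
Water mass = 173.9 - 163.7 = 10.2 g
MC = 10.2 / 173.9 * 100 = 5.8654%

Final answer: 5.8654%


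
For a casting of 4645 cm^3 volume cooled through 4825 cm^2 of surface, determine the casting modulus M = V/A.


Formula: Casting Modulus M = V / A
M = 4645 cm^3 / 4825 cm^2 = 0.9627 cm


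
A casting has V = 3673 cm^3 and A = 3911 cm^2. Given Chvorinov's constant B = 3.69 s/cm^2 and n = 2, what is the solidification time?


Formula: t_s = B * (V/A)^n  (Chvorinov's rule, n=2)
Modulus M = V/A = 3673/3911 = 0.939146 cm
M^2 = 0.939146^2 = 0.881995 cm^2
t_s = 3.69 * 0.881995 = 3.2546 s

Final answer: 3.2546 s


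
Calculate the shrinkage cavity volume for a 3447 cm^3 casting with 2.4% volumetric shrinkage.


Formula: V_shrink = V_casting * shrinkage_pct / 100
V_shrink = 3447 cm^3 * 2.4 / 100 = 82.7280 cm^3

Final answer: 82.7280 cm^3


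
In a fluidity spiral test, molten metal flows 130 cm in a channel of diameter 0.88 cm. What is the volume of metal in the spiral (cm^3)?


Formula: V = pi * (d/2)^2 * L  (cylinder volume)
Radius = 0.88/2 = 0.44 cm
V = pi * 0.44^2 * 130 = 79.0676 cm^3


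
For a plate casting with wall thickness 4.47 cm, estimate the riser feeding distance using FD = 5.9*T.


Formula: FD = 5.9 * T  (riser feeding-distance rule)
FD = 5.9 * 4.47 cm = 26.3730 cm

Final answer: 26.3730 cm


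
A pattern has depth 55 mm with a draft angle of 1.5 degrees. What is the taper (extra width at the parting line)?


Formula: taper = depth * tan(draft_angle)
tan(1.5 deg) = 0.0261859
taper = 55 mm * 0.0261859 = 1.4402 mm

Answer: 1.4402 mm


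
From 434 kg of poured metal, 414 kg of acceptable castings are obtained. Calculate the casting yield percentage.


Formula: Casting Yield = (W_good / W_total) * 100
Yield = (414 kg / 434 kg) * 100 = 95.3917%

Answer: 95.3917%


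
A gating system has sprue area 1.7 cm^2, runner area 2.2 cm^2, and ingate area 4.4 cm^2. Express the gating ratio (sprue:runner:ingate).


Sprue:Runner:Ingate = 1 : 2.2/1.7 : 4.4/1.7 = 1:1.29:2.59


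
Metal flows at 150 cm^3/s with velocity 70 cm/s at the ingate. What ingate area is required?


Formula: A_ingate = Q / v  (continuity equation)
A = 150 cm^3/s / 70 cm/s = 2.1429 cm^2


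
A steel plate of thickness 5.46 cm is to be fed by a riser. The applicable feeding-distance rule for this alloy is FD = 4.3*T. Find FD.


Formula: FD = 4.3 * T  (riser feeding-distance rule)
FD = 4.3 * 5.46 cm = 23.4780 cm


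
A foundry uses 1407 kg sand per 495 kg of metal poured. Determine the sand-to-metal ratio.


Formula: Sand-to-Metal Ratio = W_sand / W_metal
Ratio = 1407 kg / 495 kg = 2.8424

Final answer: 2.8424


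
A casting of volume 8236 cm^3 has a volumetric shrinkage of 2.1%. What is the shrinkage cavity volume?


Formula: V_shrink = V_casting * shrinkage_pct / 100
V_shrink = 8236 cm^3 * 2.1 / 100 = 172.9560 cm^3

Final answer: 172.9560 cm^3


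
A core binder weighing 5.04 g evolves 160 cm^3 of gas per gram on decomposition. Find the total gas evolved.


Formula: V_gas = W_binder * gas_evolution_rate
V = 5.04 g * 160 cm^3/g = 806.4000 cm^3

Final answer: 806.4000 cm^3


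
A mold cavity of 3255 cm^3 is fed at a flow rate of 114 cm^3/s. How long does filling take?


Formula: t_fill = V_mold / Q_flow
t = 3255 cm^3 / 114 cm^3/s = 28.5526 s

Answer: 28.5526 s


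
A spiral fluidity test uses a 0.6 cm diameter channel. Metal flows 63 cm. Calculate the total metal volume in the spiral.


Formula: V = pi * (d/2)^2 * L  (cylinder volume)
Radius = 0.6/2 = 0.3 cm
V = pi * 0.3^2 * 63 = 17.8128 cm^3

17.8128 cm^3


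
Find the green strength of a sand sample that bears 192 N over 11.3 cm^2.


Formula: Compressive Strength = Force / Area
Strength = 192 N / 11.3 cm^2 = 16.9912 N/cm^2

Answer: 16.9912 N/cm^2


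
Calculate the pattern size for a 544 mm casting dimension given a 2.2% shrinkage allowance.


Formula: L_pattern = L_casting * (1 + shrinkage_rate/100)
Shrinkage factor = 1 + 2.2/100 = 1.022
L_pattern = 544 mm * 1.022 = 555.9680 mm


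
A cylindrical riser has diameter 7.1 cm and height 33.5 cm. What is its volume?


Formula: V = pi * (D/2)^2 * H  (cylinder volume)
Radius = D/2 = 7.1/2 = 3.55 cm
V = pi * 3.55^2 * 33.5 = 1326.3294 cm^3

Answer: 1326.3294 cm^3


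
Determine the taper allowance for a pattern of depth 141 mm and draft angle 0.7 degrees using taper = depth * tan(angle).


Formula: taper = depth * tan(draft_angle)
tan(0.7 deg) = 0.0122179
taper = 141 mm * 0.0122179 = 1.7227 mm


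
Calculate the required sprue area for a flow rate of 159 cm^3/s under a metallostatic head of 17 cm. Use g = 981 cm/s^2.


Formula: v = sqrt(2*g*h), A = Q/v
Velocity: v = sqrt(2 * 981 * 17) = sqrt(33354) = 182.6308 cm/s
Sprue area: A = Q / v = 159 / 182.6308 = 0.8706 cm^2

0.8706 cm^2


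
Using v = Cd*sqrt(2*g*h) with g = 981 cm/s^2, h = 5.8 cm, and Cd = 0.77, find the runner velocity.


Formula: v = Cd * sqrt(2 * g * h)  (Torricelli with discharge coefficient)
2*g*h = 2 * 981 * 5.8 = 11379.6 cm^2/s^2
sqrt(11379.6) = 106.67521 cm/s
v = 0.77 * 106.67521 = 82.1399 cm/s

82.1399 cm/s


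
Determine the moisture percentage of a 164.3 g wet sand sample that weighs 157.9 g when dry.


Formula: MC = (W_wet - W_dry) / W_wet * 100
Water mass = 164.3 - 157.9 = 6.4 g
MC = 6.4 / 164.3 * 100 = 3.8953%

Final answer: 3.8953%


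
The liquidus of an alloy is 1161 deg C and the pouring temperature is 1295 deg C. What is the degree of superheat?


Formula: Superheat = T_pour - T_melt
Superheat = 1295 - 1161 = 134 deg C

Final answer: 134 deg C


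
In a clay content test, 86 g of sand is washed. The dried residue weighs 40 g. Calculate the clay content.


Formula: Clay% = (W_total - W_washed) / W_total * 100
Clay mass = 86 - 40 = 46 g
Clay% = 46 / 86 * 100 = 53.4884%

53.4884%


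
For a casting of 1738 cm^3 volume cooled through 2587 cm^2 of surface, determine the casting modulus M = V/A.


Formula: Casting Modulus M = V / A
M = 1738 cm^3 / 2587 cm^2 = 0.6718 cm

Answer: 0.6718 cm


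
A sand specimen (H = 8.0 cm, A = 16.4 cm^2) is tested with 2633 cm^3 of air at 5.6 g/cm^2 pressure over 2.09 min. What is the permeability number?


Formula: Permeability Number P = (V * H) / (p * A * t)
Numerator: V * H = 2633 * 8.0 = 21064.0
Denominator: p * A * t = 5.6 * 16.4 * 2.09 = 191.9456
P = 21064.0 / 191.9456 = 109.7394

109.7394


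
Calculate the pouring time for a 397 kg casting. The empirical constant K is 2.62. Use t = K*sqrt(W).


Formula: t = K * sqrt(W)
sqrt(W) = sqrt(397) = 19.92486
t = 2.62 * 19.92486 = 52.2031 s


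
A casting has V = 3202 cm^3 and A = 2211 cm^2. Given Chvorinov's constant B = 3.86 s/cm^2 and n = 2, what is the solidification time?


Formula: t_s = B * (V/A)^n  (Chvorinov's rule, n=2)
Modulus M = V/A = 3202/2211 = 1.448213 cm
M^2 = 1.448213^2 = 2.097321 cm^2
t_s = 3.86 * 2.097321 = 8.0957 s

Final answer: 8.0957 s


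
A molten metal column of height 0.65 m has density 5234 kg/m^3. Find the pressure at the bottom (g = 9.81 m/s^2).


Formula: P = rho * g * h
rho * g = 5234 * 9.81 = 51345.54 N/m^3
P = 51345.54 * 0.65 = 33374.6010 Pa

33374.6010 Pa


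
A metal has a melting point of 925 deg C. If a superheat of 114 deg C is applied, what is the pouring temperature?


Formula: T_pour = T_melt + Superheat
T_pour = 925 + 114 = 1039 deg C

1039 deg C


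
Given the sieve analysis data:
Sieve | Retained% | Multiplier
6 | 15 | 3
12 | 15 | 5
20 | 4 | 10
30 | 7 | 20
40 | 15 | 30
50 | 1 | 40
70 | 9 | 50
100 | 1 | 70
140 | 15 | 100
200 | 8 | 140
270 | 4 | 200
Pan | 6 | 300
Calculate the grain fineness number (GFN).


Formula: GFN = sum(pct * multiplier) / sum(pct)
sum(pct * multiplier) = 6530
sum(pct) = 100
GFN = 6530 / 100 = 65.30

65.30


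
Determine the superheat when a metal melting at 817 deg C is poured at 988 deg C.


Formula: Superheat = T_pour - T_melt
Superheat = 988 - 817 = 171 deg C


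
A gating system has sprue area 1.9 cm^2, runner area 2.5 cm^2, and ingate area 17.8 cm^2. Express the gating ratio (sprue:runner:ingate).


Sprue:Runner:Ingate = 1 : 2.5/1.9 : 17.8/1.9 = 1:1.32:9.37


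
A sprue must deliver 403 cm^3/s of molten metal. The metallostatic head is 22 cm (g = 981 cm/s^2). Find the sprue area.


Formula: v = sqrt(2*g*h), A = Q/v
Velocity: v = sqrt(2 * 981 * 22) = sqrt(43164) = 207.7595 cm/s
Sprue area: A = Q / v = 403 / 207.7595 = 1.9397 cm^2

Answer: 1.9397 cm^2


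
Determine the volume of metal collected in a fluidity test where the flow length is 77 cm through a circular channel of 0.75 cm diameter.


Formula: V = pi * (d/2)^2 * L  (cylinder volume)
Radius = 0.75/2 = 0.375 cm
V = pi * 0.375^2 * 77 = 34.0176 cm^3


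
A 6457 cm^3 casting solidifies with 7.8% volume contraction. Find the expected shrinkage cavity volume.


Formula: V_shrink = V_casting * shrinkage_pct / 100
V_shrink = 6457 cm^3 * 7.8 / 100 = 503.6460 cm^3

Answer: 503.6460 cm^3


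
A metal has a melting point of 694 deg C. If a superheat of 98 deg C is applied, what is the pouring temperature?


Formula: T_pour = T_melt + Superheat
T_pour = 694 + 98 = 792 deg C


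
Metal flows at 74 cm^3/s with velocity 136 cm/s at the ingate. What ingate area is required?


Formula: A_ingate = Q / v  (continuity equation)
A = 74 cm^3/s / 136 cm/s = 0.5441 cm^2


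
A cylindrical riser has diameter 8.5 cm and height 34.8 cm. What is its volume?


Formula: V = pi * (D/2)^2 * H  (cylinder volume)
Radius = D/2 = 8.5/2 = 4.25 cm
V = pi * 4.25^2 * 34.8 = 1974.7266 cm^3


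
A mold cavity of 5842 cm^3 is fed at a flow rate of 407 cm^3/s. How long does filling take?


Formula: t_fill = V_mold / Q_flow
t = 5842 cm^3 / 407 cm^3/s = 14.3538 s

14.3538 s


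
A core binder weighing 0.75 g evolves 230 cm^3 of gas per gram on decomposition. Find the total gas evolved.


Formula: V_gas = W_binder * gas_evolution_rate
V = 0.75 g * 230 cm^3/g = 172.5000 cm^3

172.5000 cm^3


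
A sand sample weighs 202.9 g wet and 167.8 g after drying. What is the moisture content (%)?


Formula: MC = (W_wet - W_dry) / W_wet * 100
Water mass = 202.9 - 167.8 = 35.1 g
MC = 35.1 / 202.9 * 100 = 17.2992%


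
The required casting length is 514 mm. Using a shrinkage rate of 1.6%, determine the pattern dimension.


Formula: L_pattern = L_casting * (1 + shrinkage_rate/100)
Shrinkage factor = 1 + 1.6/100 = 1.016
L_pattern = 514 mm * 1.016 = 522.2240 mm

Answer: 522.2240 mm


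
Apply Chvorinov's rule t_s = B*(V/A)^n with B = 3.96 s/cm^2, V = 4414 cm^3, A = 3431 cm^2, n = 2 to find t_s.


Formula: t_s = B * (V/A)^n  (Chvorinov's rule, n=2)
Modulus M = V/A = 4414/3431 = 1.286505 cm
M^2 = 1.286505^2 = 1.655095 cm^2
t_s = 3.96 * 1.655095 = 6.5542 s

Answer: 6.5542 s


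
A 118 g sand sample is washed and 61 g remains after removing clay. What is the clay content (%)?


Formula: Clay% = (W_total - W_washed) / W_total * 100
Clay mass = 118 - 61 = 57 g
Clay% = 57 / 118 * 100 = 48.3051%

48.3051%


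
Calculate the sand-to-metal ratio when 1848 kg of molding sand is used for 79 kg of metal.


Formula: Sand-to-Metal Ratio = W_sand / W_metal
Ratio = 1848 kg / 79 kg = 23.3924

Final answer: 23.3924


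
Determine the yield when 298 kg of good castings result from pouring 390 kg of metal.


Formula: Casting Yield = (W_good / W_total) * 100
Yield = (298 kg / 390 kg) * 100 = 76.4103%


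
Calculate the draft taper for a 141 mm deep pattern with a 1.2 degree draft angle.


Formula: taper = depth * tan(draft_angle)
tan(1.2 deg) = 0.0209470
taper = 141 mm * 0.0209470 = 2.9535 mm


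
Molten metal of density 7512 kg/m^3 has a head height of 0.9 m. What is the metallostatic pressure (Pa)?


Formula: P = rho * g * h
rho * g = 7512 * 9.81 = 73692.72 N/m^3
P = 73692.72 * 0.9 = 66323.4480 Pa


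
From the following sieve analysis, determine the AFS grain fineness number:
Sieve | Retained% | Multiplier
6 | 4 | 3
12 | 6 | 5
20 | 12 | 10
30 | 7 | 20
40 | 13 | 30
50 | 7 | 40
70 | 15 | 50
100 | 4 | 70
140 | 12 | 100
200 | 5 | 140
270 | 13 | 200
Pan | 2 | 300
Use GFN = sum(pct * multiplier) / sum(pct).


Formula: GFN = sum(pct * multiplier) / sum(pct)
sum(pct * multiplier) = 7102
sum(pct) = 100
GFN = 7102 / 100 = 71.02


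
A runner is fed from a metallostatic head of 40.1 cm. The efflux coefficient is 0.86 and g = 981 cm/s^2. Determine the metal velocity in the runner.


Formula: v = Cd * sqrt(2 * g * h)  (Torricelli with discharge coefficient)
2*g*h = 2 * 981 * 40.1 = 78676.2 cm^2/s^2
sqrt(78676.2) = 280.49278 cm/s
v = 0.86 * 280.49278 = 241.2238 cm/s

241.2238 cm/s


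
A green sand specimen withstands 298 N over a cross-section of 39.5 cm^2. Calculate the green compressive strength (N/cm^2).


Formula: Compressive Strength = Force / Area
Strength = 298 N / 39.5 cm^2 = 7.5443 N/cm^2

7.5443 N/cm^2


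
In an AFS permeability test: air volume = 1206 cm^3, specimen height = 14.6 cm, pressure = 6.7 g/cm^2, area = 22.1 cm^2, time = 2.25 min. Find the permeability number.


Formula: Permeability Number P = (V * H) / (p * A * t)
Numerator: V * H = 1206 * 14.6 = 17607.6
Denominator: p * A * t = 6.7 * 22.1 * 2.25 = 333.1575
P = 17607.6 / 333.1575 = 52.8507


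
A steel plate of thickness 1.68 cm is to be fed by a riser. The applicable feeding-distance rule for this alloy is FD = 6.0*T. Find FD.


Formula: FD = 6.0 * T  (riser feeding-distance rule)
FD = 6.0 * 1.68 cm = 10.0800 cm

10.0800 cm


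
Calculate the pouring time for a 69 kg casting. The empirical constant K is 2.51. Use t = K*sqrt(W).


Formula: t = K * sqrt(W)
sqrt(W) = sqrt(69) = 8.30662
t = 2.51 * 8.30662 = 20.8496 s

20.8496 s


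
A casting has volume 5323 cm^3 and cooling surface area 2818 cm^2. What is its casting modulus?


Formula: Casting Modulus M = V / A
M = 5323 cm^3 / 2818 cm^2 = 1.8889 cm

1.8889 cm


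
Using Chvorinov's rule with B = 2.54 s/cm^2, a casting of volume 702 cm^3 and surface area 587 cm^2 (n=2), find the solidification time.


Formula: t_s = B * (V/A)^n  (Chvorinov's rule, n=2)
Modulus M = V/A = 702/587 = 1.195911 cm
M^2 = 1.195911^2 = 1.430203 cm^2
t_s = 2.54 * 1.430203 = 3.6327 s

Final answer: 3.6327 s


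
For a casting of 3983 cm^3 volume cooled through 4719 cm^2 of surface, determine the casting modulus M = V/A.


Formula: Casting Modulus M = V / A
M = 3983 cm^3 / 4719 cm^2 = 0.8440 cm

0.8440 cm


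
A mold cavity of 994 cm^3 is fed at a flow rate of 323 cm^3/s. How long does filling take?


Formula: t_fill = V_mold / Q_flow
t = 994 cm^3 / 323 cm^3/s = 3.0774 s


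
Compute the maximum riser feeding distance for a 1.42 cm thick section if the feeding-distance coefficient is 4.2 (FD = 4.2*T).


Formula: FD = 4.2 * T  (riser feeding-distance rule)
FD = 4.2 * 1.42 cm = 5.9640 cm

5.9640 cm


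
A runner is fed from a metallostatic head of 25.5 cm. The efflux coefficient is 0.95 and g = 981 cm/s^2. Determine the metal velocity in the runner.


Formula: v = Cd * sqrt(2 * g * h)  (Torricelli with discharge coefficient)
2*g*h = 2 * 981 * 25.5 = 50031.0 cm^2/s^2
sqrt(50031.0) = 223.67611 cm/s
v = 0.95 * 223.67611 = 212.4923 cm/s

Answer: 212.4923 cm/s


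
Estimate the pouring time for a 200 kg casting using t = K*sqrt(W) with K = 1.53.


Formula: t = K * sqrt(W)
sqrt(W) = sqrt(200) = 14.14214
t = 1.53 * 14.14214 = 21.6375 s

21.6375 s


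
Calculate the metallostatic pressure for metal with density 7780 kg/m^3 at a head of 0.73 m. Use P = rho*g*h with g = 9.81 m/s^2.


Formula: P = rho * g * h
rho * g = 7780 * 9.81 = 76321.8 N/m^3
P = 76321.8 * 0.73 = 55714.9140 Pa

55714.9140 Pa


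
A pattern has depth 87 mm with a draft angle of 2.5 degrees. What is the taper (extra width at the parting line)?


Formula: taper = depth * tan(draft_angle)
tan(2.5 deg) = 0.0436609
taper = 87 mm * 0.0436609 = 3.7985 mm

Answer: 3.7985 mm


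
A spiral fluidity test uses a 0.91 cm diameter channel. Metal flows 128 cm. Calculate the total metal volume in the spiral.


Formula: V = pi * (d/2)^2 * L  (cylinder volume)
Radius = 0.91/2 = 0.455 cm
V = pi * 0.455^2 * 128 = 83.2497 cm^3


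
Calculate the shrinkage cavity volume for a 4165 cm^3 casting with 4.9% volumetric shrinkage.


Formula: V_shrink = V_casting * shrinkage_pct / 100
V_shrink = 4165 cm^3 * 4.9 / 100 = 204.0850 cm^3

Final answer: 204.0850 cm^3


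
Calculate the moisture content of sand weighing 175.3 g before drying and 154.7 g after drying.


Formula: MC = (W_wet - W_dry) / W_wet * 100
Water mass = 175.3 - 154.7 = 20.6 g
MC = 20.6 / 175.3 * 100 = 11.7513%

Answer: 11.7513%


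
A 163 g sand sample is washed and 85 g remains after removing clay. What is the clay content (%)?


Formula: Clay% = (W_total - W_washed) / W_total * 100
Clay mass = 163 - 85 = 78 g
Clay% = 78 / 163 * 100 = 47.8528%


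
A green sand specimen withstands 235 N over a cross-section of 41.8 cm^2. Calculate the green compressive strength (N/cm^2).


Formula: Compressive Strength = Force / Area
Strength = 235 N / 41.8 cm^2 = 5.6220 N/cm^2

5.6220 N/cm^2


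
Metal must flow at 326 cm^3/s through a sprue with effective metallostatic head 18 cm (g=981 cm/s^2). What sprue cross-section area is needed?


Formula: v = sqrt(2*g*h), A = Q/v
Velocity: v = sqrt(2 * 981 * 18) = sqrt(35316) = 187.9255 cm/s
Sprue area: A = Q / v = 326 / 187.9255 = 1.7347 cm^2
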